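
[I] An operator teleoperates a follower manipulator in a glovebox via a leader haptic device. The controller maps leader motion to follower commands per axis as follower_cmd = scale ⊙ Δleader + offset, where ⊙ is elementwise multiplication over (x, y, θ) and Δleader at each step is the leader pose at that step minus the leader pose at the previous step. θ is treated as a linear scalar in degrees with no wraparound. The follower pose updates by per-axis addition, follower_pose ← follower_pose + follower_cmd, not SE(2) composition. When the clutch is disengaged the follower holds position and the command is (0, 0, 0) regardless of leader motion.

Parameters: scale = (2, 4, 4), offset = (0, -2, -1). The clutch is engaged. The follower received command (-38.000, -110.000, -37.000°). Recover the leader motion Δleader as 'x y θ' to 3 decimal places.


-19.000 -27.000 -9.000

axis x: (-38.000 − 0) / (2) = -19.000
axis y: (-110.000 − -2) / (4) = -27.000
axis θ: (-37.000 − -1) / (4) = -9.000


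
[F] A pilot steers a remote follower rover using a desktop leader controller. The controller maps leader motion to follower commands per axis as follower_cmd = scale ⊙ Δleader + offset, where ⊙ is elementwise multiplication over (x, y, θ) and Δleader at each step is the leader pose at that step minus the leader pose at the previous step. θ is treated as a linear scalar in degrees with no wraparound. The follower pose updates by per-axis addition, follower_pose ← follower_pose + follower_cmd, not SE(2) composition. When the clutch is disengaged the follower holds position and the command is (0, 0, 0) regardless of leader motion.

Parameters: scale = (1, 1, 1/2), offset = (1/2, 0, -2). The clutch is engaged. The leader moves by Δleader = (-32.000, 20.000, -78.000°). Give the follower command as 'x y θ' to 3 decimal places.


-31.500 20.000 -41.000

axis x: 1·-32.000 + 1/2 = -31.500
axis y: 1·20.000 + 0 = 20.000
axis θ: 1/2·-78.000 + -2 = -41.000


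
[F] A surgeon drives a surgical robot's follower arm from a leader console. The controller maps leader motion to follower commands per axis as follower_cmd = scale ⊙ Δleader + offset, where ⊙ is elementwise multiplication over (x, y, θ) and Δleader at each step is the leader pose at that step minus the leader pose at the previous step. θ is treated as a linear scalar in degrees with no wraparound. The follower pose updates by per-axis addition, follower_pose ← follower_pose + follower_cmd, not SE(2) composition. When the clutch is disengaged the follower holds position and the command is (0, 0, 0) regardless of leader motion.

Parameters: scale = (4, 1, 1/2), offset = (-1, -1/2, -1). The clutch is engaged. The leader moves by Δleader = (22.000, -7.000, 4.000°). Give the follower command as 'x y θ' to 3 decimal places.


87.000 -7.500 1.000

axis x: 4·22.000 + -1 = 87.000
axis y: 1·-7.000 + -1/2 = -7.500
axis θ: 1/2·4.000 + -1 = 1.000


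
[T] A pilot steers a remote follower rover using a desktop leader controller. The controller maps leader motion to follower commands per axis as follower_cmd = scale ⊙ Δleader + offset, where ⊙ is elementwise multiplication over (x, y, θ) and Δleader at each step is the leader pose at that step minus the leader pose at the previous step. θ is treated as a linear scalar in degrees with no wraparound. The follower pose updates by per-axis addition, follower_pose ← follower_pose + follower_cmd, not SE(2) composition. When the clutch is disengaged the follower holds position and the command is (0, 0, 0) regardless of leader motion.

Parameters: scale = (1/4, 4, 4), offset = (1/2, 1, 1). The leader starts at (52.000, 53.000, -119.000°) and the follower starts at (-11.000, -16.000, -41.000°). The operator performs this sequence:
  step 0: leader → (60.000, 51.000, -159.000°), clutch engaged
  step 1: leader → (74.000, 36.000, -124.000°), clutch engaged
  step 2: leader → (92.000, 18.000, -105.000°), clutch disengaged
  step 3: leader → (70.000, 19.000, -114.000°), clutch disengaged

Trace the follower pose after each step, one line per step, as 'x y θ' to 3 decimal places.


-8.500 -23.000 -200.000
-4.500 -82.000 -59.000
-4.500 -82.000 -59.000
-4.500 -82.000 -59.000

step 0: Δleader=(8.000, -2.000, -40.000°), engaged; cmd=(2.500, -7.000, -159.000°) → follower=(-8.500, -23.000, -200.000°)
step 1: Δleader=(14.000, -15.000, 35.000°), engaged; cmd=(4.000, -59.000, 141.000°) → follower=(-4.500, -82.000, -59.000°)
step 2: Δleader=(18.000, -18.000, 19.000°), disengaged; cmd=(0,0,0) → follower holds at (-4.500, -82.000, -59.000°)
step 3: Δleader=(-22.000, 1.000, -9.000°), disengaged; cmd=(0,0,0) → follower holds at (-4.500, -82.000, -59.000°)


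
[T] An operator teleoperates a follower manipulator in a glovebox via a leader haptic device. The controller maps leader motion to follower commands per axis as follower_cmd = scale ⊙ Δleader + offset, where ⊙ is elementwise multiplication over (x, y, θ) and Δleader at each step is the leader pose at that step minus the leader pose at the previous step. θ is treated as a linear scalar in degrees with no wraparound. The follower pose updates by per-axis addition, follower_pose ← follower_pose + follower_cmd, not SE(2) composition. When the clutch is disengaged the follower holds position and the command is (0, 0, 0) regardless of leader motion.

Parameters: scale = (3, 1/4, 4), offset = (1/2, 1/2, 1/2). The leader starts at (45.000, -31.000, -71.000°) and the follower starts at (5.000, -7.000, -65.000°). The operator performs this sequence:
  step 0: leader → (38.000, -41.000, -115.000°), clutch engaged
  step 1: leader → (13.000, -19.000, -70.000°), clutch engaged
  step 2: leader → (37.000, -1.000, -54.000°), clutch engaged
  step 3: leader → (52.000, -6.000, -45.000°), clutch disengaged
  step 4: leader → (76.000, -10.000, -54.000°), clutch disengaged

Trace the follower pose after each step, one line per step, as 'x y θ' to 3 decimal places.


step 0: Δleader=(-7.000, -10.000, -44.000°), engaged; cmd=(-20.500, -2.000, -175.500°) → follower=(-15.500, -9.000, -240.500°)
step 1: Δleader=(-25.000, 22.000, 45.000°), engaged; cmd=(-74.500, 6.000, 180.500°) → follower=(-90.000, -3.000, -60.000°)
step 2: Δleader=(24.000, 18.000, 16.000°), engaged; cmd=(72.500, 5.000, 64.500°) → follower=(-17.500, 2.000, 4.500°)
step 3: Δleader=(15.000, -5.000, 9.000°), disengaged; cmd=(0,0,0) → follower holds at (-17.500, 2.000, 4.500°)
step 4: Δleader=(24.000, -4.000, -9.000°), disengaged; cmd=(0,0,0) → follower holds at (-17.500, 2.000, 4.500°)

-15.500 -9.000 -240.500
-90.000 -3.000 -60.000
-17.500 2.000 4.500
-17.500 2.000 4.500
-17.500 2.000 4.500


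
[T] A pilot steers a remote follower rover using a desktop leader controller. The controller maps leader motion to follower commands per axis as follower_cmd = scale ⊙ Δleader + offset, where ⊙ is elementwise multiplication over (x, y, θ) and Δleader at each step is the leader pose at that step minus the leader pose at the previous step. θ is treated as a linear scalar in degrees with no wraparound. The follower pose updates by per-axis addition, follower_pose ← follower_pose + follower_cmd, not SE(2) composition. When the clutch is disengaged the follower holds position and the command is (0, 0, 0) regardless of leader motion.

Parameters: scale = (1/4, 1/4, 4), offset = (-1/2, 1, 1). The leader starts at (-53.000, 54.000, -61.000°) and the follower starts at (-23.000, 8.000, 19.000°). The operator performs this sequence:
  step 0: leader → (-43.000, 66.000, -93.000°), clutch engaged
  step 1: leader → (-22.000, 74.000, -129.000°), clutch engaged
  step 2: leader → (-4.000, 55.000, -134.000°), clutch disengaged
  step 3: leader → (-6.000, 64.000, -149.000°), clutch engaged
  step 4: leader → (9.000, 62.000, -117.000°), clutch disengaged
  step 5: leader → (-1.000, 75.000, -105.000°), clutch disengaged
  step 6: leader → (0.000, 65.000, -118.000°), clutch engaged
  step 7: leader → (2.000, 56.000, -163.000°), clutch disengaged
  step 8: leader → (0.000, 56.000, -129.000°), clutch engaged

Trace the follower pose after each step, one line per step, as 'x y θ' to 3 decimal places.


step 0: Δleader=(10.000, 12.000, -32.000°), engaged; cmd=(2.000, 4.000, -127.000°) → follower=(-21.000, 12.000, -108.000°)
step 1: Δleader=(21.000, 8.000, -36.000°), engaged; cmd=(4.750, 3.000, -143.000°) → follower=(-16.250, 15.000, -251.000°)
step 2: Δleader=(18.000, -19.000, -5.000°), disengaged; cmd=(0,0,0) → follower holds at (-16.250, 15.000, -251.000°)
step 3: Δleader=(-2.000, 9.000, -15.000°), engaged; cmd=(-1.000, 3.250, -59.000°) → follower=(-17.250, 18.250, -310.000°)
step 4: Δleader=(15.000, -2.000, 32.000°), disengaged; cmd=(0,0,0) → follower holds at (-17.250, 18.250, -310.000°)
step 5: Δleader=(-10.000, 13.000, 12.000°), disengaged; cmd=(0,0,0) → follower holds at (-17.250, 18.250, -310.000°)
step 6: Δleader=(1.000, -10.000, -13.000°), engaged; cmd=(-0.250, -1.500, -51.000°) → follower=(-17.500, 16.750, -361.000°)
step 7: Δleader=(2.000, -9.000, -45.000°), disengaged; cmd=(0,0,0) → follower holds at (-17.500, 16.750, -361.000°)
step 8: Δleader=(-2.000, 0.000, 34.000°), engaged; cmd=(-1.000, 1.000, 137.000°) → follower=(-18.500, 17.750, -224.000°)

-21.000 12.000 -108.000
-16.250 15.000 -251.000
-16.250 15.000 -251.000
-17.250 18.250 -310.000
-17.250 18.250 -310.000
-17.250 18.250 -310.000
-17.500 16.750 -361.000
-17.500 16.750 -361.000
-18.500 17.750 -224.000


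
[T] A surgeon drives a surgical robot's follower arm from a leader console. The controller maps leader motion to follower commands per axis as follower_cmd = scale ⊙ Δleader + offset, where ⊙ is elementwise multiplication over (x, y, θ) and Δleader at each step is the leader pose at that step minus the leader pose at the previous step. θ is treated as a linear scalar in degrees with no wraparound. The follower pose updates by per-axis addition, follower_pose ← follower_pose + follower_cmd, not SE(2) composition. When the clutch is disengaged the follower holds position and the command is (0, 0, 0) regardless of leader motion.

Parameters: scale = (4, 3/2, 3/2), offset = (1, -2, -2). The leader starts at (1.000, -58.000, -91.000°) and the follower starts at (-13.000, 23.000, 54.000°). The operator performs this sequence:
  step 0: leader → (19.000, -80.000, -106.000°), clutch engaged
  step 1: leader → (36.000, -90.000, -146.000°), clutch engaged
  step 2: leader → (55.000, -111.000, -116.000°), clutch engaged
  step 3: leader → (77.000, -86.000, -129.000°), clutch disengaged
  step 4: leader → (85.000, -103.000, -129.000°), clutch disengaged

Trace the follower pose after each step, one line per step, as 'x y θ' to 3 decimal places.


step 0: Δleader=(18.000, -22.000, -15.000°), engaged; cmd=(73.000, -35.000, -24.500°) → follower=(60.000, -12.000, 29.500°)
step 1: Δleader=(17.000, -10.000, -40.000°), engaged; cmd=(69.000, -17.000, -62.000°) → follower=(129.000, -29.000, -32.500°)
step 2: Δleader=(19.000, -21.000, 30.000°), engaged; cmd=(77.000, -33.500, 43.000°) → follower=(206.000, -62.500, 10.500°)
step 3: Δleader=(22.000, 25.000, -13.000°), disengaged; cmd=(0,0,0) → follower holds at (206.000, -62.500, 10.500°)
step 4: Δleader=(8.000, -17.000, 0.000°), disengaged; cmd=(0,0,0) → follower holds at (206.000, -62.500, 10.500°)

60.000 -12.000 29.500
129.000 -29.000 -32.500
206.000 -62.500 10.500
206.000 -62.500 10.500
206.000 -62.500 10.500


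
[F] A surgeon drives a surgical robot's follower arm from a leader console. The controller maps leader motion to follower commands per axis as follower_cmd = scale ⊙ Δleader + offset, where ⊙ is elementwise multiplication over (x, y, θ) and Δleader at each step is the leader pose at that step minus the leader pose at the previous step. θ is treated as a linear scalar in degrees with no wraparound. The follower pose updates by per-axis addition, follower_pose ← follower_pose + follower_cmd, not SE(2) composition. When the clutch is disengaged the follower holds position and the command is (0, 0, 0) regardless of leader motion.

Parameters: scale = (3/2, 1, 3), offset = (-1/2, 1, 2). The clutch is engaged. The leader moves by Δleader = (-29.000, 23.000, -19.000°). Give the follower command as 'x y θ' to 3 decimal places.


axis x: 3/2·-29.000 + -1/2 = -44.000
axis y: 1·23.000 + 1 = 24.000
axis θ: 3·-19.000 + 2 = -55.000

-44.000 24.000 -55.000


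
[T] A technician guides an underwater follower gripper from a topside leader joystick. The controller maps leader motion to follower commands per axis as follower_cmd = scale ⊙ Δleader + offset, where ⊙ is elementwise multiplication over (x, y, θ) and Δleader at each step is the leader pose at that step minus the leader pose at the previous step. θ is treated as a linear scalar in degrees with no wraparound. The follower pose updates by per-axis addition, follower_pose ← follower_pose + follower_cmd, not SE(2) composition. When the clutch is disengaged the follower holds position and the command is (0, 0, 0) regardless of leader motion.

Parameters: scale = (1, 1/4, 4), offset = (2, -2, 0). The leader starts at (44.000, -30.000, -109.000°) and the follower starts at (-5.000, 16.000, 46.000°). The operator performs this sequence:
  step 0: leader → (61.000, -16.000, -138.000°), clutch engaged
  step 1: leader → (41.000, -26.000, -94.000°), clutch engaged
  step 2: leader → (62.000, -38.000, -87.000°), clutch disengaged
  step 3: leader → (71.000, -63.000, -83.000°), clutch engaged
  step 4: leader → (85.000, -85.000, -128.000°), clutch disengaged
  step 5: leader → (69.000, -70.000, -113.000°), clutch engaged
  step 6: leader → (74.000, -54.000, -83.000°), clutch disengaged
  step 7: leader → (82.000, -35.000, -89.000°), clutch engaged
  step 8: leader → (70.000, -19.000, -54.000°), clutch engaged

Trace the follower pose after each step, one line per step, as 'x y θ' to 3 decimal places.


step 0: Δleader=(17.000, 14.000, -29.000°), engaged; cmd=(19.000, 1.500, -116.000°) → follower=(14.000, 17.500, -70.000°)
step 1: Δleader=(-20.000, -10.000, 44.000°), engaged; cmd=(-18.000, -4.500, 176.000°) → follower=(-4.000, 13.000, 106.000°)
step 2: Δleader=(21.000, -12.000, 7.000°), disengaged; cmd=(0,0,0) → follower holds at (-4.000, 13.000, 106.000°)
step 3: Δleader=(9.000, -25.000, 4.000°), engaged; cmd=(11.000, -8.250, 16.000°) → follower=(7.000, 4.750, 122.000°)
step 4: Δleader=(14.000, -22.000, -45.000°), disengaged; cmd=(0,0,0) → follower holds at (7.000, 4.750, 122.000°)
step 5: Δleader=(-16.000, 15.000, 15.000°), engaged; cmd=(-14.000, 1.750, 60.000°) → follower=(-7.000, 6.500, 182.000°)
step 6: Δleader=(5.000, 16.000, 30.000°), disengaged; cmd=(0,0,0) → follower holds at (-7.000, 6.500, 182.000°)
step 7: Δleader=(8.000, 19.000, -6.000°), engaged; cmd=(10.000, 2.750, -24.000°) → follower=(3.000, 9.250, 158.000°)
step 8: Δleader=(-12.000, 16.000, 35.000°), engaged; cmd=(-10.000, 2.000, 140.000°) → follower=(-7.000, 11.250, 298.000°)

14.000 17.500 -70.000
-4.000 13.000 106.000
-4.000 13.000 106.000
7.000 4.750 122.000
7.000 4.750 122.000
-7.000 6.500 182.000
-7.000 6.500 182.000
3.000 9.250 158.000
-7.000 11.250 298.000


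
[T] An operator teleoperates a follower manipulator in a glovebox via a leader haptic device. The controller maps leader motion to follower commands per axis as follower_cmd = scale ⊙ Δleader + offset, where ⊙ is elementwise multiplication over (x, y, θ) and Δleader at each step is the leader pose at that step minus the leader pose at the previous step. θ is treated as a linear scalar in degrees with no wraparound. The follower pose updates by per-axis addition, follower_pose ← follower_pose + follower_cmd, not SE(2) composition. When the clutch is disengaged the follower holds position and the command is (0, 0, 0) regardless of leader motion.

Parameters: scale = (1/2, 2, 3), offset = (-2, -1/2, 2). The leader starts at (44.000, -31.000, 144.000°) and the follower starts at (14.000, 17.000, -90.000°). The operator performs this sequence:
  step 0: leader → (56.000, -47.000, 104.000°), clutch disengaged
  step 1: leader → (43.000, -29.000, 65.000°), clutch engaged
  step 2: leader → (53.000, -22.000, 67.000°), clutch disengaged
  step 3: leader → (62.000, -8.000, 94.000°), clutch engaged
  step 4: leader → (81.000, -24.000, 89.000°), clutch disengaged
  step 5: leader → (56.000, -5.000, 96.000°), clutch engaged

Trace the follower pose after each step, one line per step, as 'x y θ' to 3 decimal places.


step 0: Δleader=(12.000, -16.000, -40.000°), disengaged; cmd=(0,0,0) → follower holds at (14.000, 17.000, -90.000°)
step 1: Δleader=(-13.000, 18.000, -39.000°), engaged; cmd=(-8.500, 35.500, -115.000°) → follower=(5.500, 52.500, -205.000°)
step 2: Δleader=(10.000, 7.000, 2.000°), disengaged; cmd=(0,0,0) → follower holds at (5.500, 52.500, -205.000°)
step 3: Δleader=(9.000, 14.000, 27.000°), engaged; cmd=(2.500, 27.500, 83.000°) → follower=(8.000, 80.000, -122.000°)
step 4: Δleader=(19.000, -16.000, -5.000°), disengaged; cmd=(0,0,0) → follower holds at (8.000, 80.000, -122.000°)
step 5: Δleader=(-25.000, 19.000, 7.000°), engaged; cmd=(-14.500, 37.500, 23.000°) → follower=(-6.500, 117.500, -99.000°)

14.000 17.000 -90.000
5.500 52.500 -205.000
5.500 52.500 -205.000
8.000 80.000 -122.000
8.000 80.000 -122.000
-6.500 117.500 -99.000


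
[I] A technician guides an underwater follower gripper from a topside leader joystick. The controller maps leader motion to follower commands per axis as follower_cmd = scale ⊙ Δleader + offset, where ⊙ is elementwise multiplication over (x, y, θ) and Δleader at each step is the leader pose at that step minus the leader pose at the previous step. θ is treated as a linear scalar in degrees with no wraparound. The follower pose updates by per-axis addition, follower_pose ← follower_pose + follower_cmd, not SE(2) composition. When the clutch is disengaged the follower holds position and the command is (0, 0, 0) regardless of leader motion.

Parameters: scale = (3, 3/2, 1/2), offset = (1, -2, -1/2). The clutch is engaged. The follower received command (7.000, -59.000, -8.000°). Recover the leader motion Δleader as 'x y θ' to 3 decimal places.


2.000 -38.000 -15.000

axis x: (7.000 − 1) / (3) = 2.000
axis y: (-59.000 − -2) / (3/2) = -38.000
axis θ: (-8.000 − -1/2) / (1/2) = -15.000


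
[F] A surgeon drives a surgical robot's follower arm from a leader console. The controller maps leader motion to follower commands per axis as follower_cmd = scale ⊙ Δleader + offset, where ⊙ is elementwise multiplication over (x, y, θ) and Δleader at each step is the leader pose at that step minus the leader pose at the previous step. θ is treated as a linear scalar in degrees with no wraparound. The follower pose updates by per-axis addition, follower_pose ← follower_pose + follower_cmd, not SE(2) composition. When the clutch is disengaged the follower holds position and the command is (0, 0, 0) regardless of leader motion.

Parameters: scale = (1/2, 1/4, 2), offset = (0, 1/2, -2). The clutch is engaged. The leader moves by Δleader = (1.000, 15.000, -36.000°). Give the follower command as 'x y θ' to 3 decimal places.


axis x: 1/2·1.000 + 0 = 0.500
axis y: 1/4·15.000 + 1/2 = 4.250
axis θ: 2·-36.000 + -2 = -74.000

0.500 4.250 -74.000


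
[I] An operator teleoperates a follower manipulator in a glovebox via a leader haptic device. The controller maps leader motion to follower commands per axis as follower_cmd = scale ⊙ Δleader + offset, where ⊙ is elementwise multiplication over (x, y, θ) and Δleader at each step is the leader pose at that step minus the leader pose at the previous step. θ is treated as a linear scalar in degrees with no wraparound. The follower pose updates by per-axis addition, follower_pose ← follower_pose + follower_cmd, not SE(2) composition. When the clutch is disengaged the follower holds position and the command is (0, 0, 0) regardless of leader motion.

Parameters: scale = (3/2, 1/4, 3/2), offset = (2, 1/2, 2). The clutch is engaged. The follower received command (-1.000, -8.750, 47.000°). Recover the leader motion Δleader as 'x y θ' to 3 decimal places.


axis x: (-1.000 − 2) / (3/2) = -2.000
axis y: (-8.750 − 1/2) / (1/4) = -37.000
axis θ: (47.000 − 2) / (3/2) = 30.000

-2.000 -37.000 30.000


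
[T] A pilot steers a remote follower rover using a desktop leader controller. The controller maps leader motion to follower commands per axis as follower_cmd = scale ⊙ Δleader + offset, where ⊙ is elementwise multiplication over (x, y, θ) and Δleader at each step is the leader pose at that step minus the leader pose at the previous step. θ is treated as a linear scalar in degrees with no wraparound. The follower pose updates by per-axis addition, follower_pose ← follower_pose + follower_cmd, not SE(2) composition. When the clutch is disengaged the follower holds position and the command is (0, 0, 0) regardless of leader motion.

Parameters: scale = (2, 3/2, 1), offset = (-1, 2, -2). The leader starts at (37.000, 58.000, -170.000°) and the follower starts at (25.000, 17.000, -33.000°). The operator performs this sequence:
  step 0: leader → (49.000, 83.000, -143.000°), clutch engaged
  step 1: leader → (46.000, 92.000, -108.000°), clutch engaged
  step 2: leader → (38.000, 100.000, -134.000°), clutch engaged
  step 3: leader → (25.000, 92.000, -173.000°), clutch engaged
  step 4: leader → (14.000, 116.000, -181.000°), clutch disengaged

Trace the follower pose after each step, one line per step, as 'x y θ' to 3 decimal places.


step 0: Δleader=(12.000, 25.000, 27.000°), engaged; cmd=(23.000, 39.500, 25.000°) → follower=(48.000, 56.500, -8.000°)
step 1: Δleader=(-3.000, 9.000, 35.000°), engaged; cmd=(-7.000, 15.500, 33.000°) → follower=(41.000, 72.000, 25.000°)
step 2: Δleader=(-8.000, 8.000, -26.000°), engaged; cmd=(-17.000, 14.000, -28.000°) → follower=(24.000, 86.000, -3.000°)
step 3: Δleader=(-13.000, -8.000, -39.000°), engaged; cmd=(-27.000, -10.000, -41.000°) → follower=(-3.000, 76.000, -44.000°)
step 4: Δleader=(-11.000, 24.000, -8.000°), disengaged; cmd=(0,0,0) → follower holds at (-3.000, 76.000, -44.000°)

48.000 56.500 -8.000
41.000 72.000 25.000
24.000 86.000 -3.000
-3.000 76.000 -44.000
-3.000 76.000 -44.000


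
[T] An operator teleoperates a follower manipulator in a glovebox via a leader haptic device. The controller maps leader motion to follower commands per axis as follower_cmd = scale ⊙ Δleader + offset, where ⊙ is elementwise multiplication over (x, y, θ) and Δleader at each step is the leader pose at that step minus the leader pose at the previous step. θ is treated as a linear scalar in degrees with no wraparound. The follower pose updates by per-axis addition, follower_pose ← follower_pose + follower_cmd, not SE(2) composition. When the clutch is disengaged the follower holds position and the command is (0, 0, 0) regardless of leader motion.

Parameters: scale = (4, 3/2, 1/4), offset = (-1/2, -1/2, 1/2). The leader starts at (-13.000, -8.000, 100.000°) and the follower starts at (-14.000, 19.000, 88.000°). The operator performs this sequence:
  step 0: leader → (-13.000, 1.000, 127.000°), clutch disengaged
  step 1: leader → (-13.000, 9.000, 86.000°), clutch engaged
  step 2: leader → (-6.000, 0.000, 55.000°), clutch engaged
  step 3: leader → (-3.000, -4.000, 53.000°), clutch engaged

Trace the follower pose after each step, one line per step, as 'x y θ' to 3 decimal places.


step 0: Δleader=(0.000, 9.000, 27.000°), disengaged; cmd=(0,0,0) → follower holds at (-14.000, 19.000, 88.000°)
step 1: Δleader=(0.000, 8.000, -41.000°), engaged; cmd=(-0.500, 11.500, -9.750°) → follower=(-14.500, 30.500, 78.250°)
step 2: Δleader=(7.000, -9.000, -31.000°), engaged; cmd=(27.500, -14.000, -7.250°) → follower=(13.000, 16.500, 71.000°)
step 3: Δleader=(3.000, -4.000, -2.000°), engaged; cmd=(11.500, -6.500, 0.000°) → follower=(24.500, 10.000, 71.000°)

-14.000 19.000 88.000
-14.500 30.500 78.250
13.000 16.500 71.000
24.500 10.000 71.000


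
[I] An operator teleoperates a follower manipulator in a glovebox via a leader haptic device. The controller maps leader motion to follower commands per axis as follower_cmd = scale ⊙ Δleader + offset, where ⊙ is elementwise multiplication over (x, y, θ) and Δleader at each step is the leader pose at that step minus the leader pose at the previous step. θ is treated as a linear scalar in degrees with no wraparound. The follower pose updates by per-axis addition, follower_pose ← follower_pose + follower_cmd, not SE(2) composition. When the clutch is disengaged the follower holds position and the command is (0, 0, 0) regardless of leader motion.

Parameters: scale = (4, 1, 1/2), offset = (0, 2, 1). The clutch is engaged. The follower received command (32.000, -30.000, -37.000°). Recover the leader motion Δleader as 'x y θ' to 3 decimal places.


8.000 -32.000 -76.000

axis x: (32.000 − 0) / (4) = 8.000
axis y: (-30.000 − 2) / (1) = -32.000
axis θ: (-37.000 − 1) / (1/2) = -76.000


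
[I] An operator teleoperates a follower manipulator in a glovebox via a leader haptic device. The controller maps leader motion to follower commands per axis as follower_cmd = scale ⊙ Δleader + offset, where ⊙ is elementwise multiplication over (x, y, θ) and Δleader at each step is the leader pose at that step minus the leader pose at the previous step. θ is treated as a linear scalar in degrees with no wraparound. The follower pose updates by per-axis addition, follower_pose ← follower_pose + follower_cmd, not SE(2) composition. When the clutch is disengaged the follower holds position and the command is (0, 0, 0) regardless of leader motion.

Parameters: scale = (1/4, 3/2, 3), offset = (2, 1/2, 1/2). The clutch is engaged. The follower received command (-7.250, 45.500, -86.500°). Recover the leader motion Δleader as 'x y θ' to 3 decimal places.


-37.000 30.000 -29.000

axis x: (-7.250 − 2) / (1/4) = -37.000
axis y: (45.500 − 1/2) / (3/2) = 30.000
axis θ: (-86.500 − 1/2) / (3) = -29.000


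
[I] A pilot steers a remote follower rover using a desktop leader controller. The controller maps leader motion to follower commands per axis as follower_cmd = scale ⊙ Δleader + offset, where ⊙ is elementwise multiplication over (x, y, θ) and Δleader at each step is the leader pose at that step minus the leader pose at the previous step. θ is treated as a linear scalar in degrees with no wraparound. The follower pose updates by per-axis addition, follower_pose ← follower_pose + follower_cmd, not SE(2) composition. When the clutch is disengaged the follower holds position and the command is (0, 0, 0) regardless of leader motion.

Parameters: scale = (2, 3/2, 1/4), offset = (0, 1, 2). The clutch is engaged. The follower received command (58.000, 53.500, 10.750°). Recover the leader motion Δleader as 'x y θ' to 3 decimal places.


axis x: (58.000 − 0) / (2) = 29.000
axis y: (53.500 − 1) / (3/2) = 35.000
axis θ: (10.750 − 2) / (1/4) = 35.000

29.000 35.000 35.000


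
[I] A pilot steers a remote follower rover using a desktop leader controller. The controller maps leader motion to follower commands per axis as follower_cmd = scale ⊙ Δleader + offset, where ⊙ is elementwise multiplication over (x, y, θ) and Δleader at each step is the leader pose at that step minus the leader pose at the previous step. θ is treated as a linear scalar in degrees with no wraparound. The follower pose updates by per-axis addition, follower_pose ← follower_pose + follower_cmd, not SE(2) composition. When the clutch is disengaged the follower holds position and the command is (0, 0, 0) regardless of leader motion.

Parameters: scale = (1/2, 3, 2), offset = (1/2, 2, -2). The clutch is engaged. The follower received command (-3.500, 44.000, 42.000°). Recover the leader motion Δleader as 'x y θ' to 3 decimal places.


-8.000 14.000 22.000

axis x: (-3.500 − 1/2) / (1/2) = -8.000
axis y: (44.000 − 2) / (3) = 14.000
axis θ: (42.000 − -2) / (2) = 22.000


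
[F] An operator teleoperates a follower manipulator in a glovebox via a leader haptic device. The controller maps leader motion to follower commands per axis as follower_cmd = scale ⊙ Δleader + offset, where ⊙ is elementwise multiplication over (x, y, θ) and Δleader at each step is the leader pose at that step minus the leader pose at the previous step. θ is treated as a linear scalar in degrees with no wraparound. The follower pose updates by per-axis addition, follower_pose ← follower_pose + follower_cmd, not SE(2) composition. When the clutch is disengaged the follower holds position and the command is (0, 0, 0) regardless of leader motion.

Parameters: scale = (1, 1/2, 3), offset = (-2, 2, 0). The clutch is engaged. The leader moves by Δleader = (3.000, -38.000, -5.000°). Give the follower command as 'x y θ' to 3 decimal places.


1.000 -17.000 -15.000

axis x: 1·3.000 + -2 = 1.000
axis y: 1/2·-38.000 + 2 = -17.000
axis θ: 3·-5.000 + 0 = -15.000


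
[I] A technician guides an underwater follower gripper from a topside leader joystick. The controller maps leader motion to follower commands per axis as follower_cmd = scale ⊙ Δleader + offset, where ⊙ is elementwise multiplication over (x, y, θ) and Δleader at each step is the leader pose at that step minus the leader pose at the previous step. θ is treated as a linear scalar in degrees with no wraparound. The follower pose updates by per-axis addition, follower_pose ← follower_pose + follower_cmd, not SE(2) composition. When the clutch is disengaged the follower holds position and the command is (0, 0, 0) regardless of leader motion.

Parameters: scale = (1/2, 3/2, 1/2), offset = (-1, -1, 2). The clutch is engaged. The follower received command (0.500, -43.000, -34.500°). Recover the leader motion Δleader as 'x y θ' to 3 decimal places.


axis x: (0.500 − -1) / (1/2) = 3.000
axis y: (-43.000 − -1) / (3/2) = -28.000
axis θ: (-34.500 − 2) / (1/2) = -73.000

3.000 -28.000 -73.000


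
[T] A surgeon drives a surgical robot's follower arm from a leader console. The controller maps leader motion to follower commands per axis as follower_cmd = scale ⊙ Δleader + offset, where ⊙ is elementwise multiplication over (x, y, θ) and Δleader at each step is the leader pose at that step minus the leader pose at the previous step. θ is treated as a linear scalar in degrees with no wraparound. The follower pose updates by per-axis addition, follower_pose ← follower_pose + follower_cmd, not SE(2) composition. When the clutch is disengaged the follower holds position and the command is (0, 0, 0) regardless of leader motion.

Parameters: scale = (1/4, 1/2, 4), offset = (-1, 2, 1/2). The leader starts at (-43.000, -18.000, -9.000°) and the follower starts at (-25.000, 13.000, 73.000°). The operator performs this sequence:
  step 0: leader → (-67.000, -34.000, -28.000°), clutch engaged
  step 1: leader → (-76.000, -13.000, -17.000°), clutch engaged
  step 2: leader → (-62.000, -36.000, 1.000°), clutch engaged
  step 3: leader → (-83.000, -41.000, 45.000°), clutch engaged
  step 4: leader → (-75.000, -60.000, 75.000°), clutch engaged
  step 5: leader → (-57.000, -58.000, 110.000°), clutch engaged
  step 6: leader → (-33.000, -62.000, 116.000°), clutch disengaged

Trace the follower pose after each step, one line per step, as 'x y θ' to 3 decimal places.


step 0: Δleader=(-24.000, -16.000, -19.000°), engaged; cmd=(-7.000, -6.000, -75.500°) → follower=(-32.000, 7.000, -2.500°)
step 1: Δleader=(-9.000, 21.000, 11.000°), engaged; cmd=(-3.250, 12.500, 44.500°) → follower=(-35.250, 19.500, 42.000°)
step 2: Δleader=(14.000, -23.000, 18.000°), engaged; cmd=(2.500, -9.500, 72.500°) → follower=(-32.750, 10.000, 114.500°)
step 3: Δleader=(-21.000, -5.000, 44.000°), engaged; cmd=(-6.250, -0.500, 176.500°) → follower=(-39.000, 9.500, 291.000°)
step 4: Δleader=(8.000, -19.000, 30.000°), engaged; cmd=(1.000, -7.500, 120.500°) → follower=(-38.000, 2.000, 411.500°)
step 5: Δleader=(18.000, 2.000, 35.000°), engaged; cmd=(3.500, 3.000, 140.500°) → follower=(-34.500, 5.000, 552.000°)
step 6: Δleader=(24.000, -4.000, 6.000°), disengaged; cmd=(0,0,0) → follower holds at (-34.500, 5.000, 552.000°)

-32.000 7.000 -2.500
-35.250 19.500 42.000
-32.750 10.000 114.500
-39.000 9.500 291.000
-38.000 2.000 411.500
-34.500 5.000 552.000
-34.500 5.000 552.000


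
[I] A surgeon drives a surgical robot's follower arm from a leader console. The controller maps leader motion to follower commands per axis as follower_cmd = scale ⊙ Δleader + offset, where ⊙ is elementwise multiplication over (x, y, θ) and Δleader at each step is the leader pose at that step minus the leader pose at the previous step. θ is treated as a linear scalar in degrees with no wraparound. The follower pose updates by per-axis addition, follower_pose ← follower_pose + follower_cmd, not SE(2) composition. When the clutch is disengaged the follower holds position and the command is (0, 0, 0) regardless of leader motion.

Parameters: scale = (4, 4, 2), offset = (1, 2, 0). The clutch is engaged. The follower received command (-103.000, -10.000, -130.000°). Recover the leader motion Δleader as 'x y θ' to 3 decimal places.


axis x: (-103.000 − 1) / (4) = -26.000
axis y: (-10.000 − 2) / (4) = -3.000
axis θ: (-130.000 − 0) / (2) = -65.000

-26.000 -3.000 -65.000


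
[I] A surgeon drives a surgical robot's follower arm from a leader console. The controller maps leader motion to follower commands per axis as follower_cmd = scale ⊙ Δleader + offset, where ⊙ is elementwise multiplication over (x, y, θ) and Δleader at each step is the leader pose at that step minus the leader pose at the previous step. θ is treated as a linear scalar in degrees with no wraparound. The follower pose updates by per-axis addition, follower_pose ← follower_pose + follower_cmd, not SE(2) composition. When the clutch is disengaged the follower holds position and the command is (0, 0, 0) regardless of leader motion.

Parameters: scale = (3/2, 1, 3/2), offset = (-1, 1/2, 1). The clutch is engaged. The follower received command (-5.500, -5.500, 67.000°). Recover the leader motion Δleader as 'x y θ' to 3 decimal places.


-3.000 -6.000 44.000

axis x: (-5.500 − -1) / (3/2) = -3.000
axis y: (-5.500 − 1/2) / (1) = -6.000
axis θ: (67.000 − 1) / (3/2) = 44.000


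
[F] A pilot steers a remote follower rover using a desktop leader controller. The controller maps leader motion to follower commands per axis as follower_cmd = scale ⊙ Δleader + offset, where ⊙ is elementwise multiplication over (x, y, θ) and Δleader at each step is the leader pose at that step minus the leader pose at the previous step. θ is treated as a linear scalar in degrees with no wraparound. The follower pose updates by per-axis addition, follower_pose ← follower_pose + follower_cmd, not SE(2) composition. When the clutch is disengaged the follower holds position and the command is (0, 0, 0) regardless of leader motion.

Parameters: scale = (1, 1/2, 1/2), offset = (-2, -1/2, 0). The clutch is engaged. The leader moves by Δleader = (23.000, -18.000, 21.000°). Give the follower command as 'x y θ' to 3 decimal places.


axis x: 1·23.000 + -2 = 21.000
axis y: 1/2·-18.000 + -1/2 = -9.500
axis θ: 1/2·21.000 + 0 = 10.500

21.000 -9.500 10.500


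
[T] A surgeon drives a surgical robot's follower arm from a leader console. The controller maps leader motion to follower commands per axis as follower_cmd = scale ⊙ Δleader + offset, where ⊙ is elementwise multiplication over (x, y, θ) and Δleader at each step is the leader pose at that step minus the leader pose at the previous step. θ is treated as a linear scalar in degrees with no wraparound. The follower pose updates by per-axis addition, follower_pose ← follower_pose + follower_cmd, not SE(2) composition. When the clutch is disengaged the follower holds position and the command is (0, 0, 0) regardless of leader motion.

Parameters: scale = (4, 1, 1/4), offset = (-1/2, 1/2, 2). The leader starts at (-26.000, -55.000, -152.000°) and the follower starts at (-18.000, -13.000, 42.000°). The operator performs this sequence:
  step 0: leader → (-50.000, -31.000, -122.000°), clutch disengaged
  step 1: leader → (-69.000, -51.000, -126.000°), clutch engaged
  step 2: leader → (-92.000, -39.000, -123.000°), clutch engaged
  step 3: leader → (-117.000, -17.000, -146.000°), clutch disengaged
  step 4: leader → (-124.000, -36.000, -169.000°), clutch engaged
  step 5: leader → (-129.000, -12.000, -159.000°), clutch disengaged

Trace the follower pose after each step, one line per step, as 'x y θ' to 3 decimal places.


step 0: Δleader=(-24.000, 24.000, 30.000°), disengaged; cmd=(0,0,0) → follower holds at (-18.000, -13.000, 42.000°)
step 1: Δleader=(-19.000, -20.000, -4.000°), engaged; cmd=(-76.500, -19.500, 1.000°) → follower=(-94.500, -32.500, 43.000°)
step 2: Δleader=(-23.000, 12.000, 3.000°), engaged; cmd=(-92.500, 12.500, 2.750°) → follower=(-187.000, -20.000, 45.750°)
step 3: Δleader=(-25.000, 22.000, -23.000°), disengaged; cmd=(0,0,0) → follower holds at (-187.000, -20.000, 45.750°)
step 4: Δleader=(-7.000, -19.000, -23.000°), engaged; cmd=(-28.500, -18.500, -3.750°) → follower=(-215.500, -38.500, 42.000°)
step 5: Δleader=(-5.000, 24.000, 10.000°), disengaged; cmd=(0,0,0) → follower holds at (-215.500, -38.500, 42.000°)

-18.000 -13.000 42.000
-94.500 -32.500 43.000
-187.000 -20.000 45.750
-187.000 -20.000 45.750
-215.500 -38.500 42.000
-215.500 -38.500 42.000


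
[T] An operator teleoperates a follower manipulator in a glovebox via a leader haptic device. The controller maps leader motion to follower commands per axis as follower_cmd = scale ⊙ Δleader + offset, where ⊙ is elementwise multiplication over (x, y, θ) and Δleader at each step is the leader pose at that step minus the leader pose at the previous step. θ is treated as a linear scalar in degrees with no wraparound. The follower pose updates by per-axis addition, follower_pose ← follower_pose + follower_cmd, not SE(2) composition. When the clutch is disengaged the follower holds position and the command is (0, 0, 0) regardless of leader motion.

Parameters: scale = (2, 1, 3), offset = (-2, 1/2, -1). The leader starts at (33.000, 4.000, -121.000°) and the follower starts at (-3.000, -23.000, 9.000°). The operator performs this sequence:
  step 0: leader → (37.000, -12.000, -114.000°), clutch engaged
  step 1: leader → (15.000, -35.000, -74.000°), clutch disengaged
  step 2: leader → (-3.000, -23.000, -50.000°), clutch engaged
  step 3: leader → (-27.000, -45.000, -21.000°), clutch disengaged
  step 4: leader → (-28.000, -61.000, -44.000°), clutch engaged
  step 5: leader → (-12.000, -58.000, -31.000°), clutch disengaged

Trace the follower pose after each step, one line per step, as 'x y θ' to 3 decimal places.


3.000 -38.500 29.000
3.000 -38.500 29.000
-35.000 -26.000 100.000
-35.000 -26.000 100.000
-39.000 -41.500 30.000
-39.000 -41.500 30.000

step 0: Δleader=(4.000, -16.000, 7.000°), engaged; cmd=(6.000, -15.500, 20.000°) → follower=(3.000, -38.500, 29.000°)
step 1: Δleader=(-22.000, -23.000, 40.000°), disengaged; cmd=(0,0,0) → follower holds at (3.000, -38.500, 29.000°)
step 2: Δleader=(-18.000, 12.000, 24.000°), engaged; cmd=(-38.000, 12.500, 71.000°) → follower=(-35.000, -26.000, 100.000°)
step 3: Δleader=(-24.000, -22.000, 29.000°), disengaged; cmd=(0,0,0) → follower holds at (-35.000, -26.000, 100.000°)
step 4: Δleader=(-1.000, -16.000, -23.000°), engaged; cmd=(-4.000, -15.500, -70.000°) → follower=(-39.000, -41.500, 30.000°)
step 5: Δleader=(16.000, 3.000, 13.000°), disengaged; cmd=(0,0,0) → follower holds at (-39.000, -41.500, 30.000°)
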